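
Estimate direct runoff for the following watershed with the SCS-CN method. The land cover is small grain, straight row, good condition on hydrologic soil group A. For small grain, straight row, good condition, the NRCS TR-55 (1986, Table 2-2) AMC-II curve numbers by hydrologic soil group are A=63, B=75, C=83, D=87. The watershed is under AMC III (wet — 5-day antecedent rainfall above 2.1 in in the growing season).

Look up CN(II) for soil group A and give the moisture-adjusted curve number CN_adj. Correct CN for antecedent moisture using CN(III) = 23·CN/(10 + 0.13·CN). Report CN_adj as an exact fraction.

CN_adj = 144900/1819 ≈ 79.659

NRCS table: small grain, straight row, good condition, soil group A → CN(II) = 63
CN(III) from CN(II)=63: (23·63)/(10 + 0.13·63) = 144900/1819 ≈ 79.659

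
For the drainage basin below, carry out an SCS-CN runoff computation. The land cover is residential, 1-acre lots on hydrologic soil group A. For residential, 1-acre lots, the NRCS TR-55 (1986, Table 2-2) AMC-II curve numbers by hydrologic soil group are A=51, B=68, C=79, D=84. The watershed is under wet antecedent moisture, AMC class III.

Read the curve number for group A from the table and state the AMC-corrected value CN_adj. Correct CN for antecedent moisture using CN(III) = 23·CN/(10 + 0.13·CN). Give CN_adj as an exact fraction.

NRCS table: residential, 1-acre lots, soil group A → CN(II) = 51
CN(III) from CN(II)=51: (23·51)/(10 + 0.13·51) = 117300/1663 ≈ 70.535

CN_adj = 117300/1663 ≈ 70.535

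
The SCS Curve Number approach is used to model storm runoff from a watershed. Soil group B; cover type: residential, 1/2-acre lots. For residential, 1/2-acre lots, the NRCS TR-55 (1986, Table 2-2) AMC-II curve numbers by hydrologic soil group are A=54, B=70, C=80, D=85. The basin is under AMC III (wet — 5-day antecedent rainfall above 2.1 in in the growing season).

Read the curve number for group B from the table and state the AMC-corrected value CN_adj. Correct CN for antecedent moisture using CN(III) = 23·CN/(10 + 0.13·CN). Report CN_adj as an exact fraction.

CN_adj = 16100/191 ≈ 84.293

NRCS table: residential, 1/2-acre lots, soil group B → CN(II) = 70
Adjust CN=70 to AMC III: 23·70/(10 + 0.13·70) → 1610 ÷ (191/10) = 16100/191 ≈ 84.293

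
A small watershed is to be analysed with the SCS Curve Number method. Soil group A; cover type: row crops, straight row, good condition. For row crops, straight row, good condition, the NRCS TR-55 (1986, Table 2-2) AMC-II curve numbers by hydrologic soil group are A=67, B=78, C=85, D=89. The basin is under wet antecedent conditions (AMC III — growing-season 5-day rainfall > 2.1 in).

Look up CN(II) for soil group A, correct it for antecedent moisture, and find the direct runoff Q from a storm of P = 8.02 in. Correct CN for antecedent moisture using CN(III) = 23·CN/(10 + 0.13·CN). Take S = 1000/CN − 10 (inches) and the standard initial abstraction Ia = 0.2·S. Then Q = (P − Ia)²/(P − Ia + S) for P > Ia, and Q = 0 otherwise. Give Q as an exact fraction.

Q = 342155973481/57782954050 in ≈ 5.921 in

NRCS table: row crops, straight row, good condition, soil group A → CN(II) = 67
Wet (AMC III): CN(III) = 23·67/(10 + 0.13·67) = 1541/(1871/100) = 154100/1871 ≈ 82.362
Max retention: S = 1000/(154100/1871) − 10 = 3300/1541 in (≈ 2.141 in)
Ia = 0.2·(3300/1541) = 660/1541 in ≈ 0.428 in
Since P=8.020 > Ia=0.428: effective rainfall P−Ia = 584941/77050 in
Q: (584941/77050)² ÷ (749941/77050) = 342155973481/57782954050 in (≈ 5.921 in)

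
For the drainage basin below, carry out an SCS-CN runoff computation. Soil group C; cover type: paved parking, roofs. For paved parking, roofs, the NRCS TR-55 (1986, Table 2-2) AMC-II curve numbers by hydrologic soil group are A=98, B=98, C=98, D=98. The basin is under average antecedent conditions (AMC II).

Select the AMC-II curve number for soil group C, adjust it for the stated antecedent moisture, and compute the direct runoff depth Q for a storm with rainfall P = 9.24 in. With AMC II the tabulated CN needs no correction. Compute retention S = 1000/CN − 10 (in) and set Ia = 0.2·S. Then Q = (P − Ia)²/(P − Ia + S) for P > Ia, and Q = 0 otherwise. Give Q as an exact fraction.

NRCS table: paved parking, roofs, soil group C → CN(II) = 98
AMC II — tabulated CN = 98 applies directly.
Max retention: S = 1000/98 − 10 = 10/49 in (≈ 0.204 in)
Ia = 0.2·(10/49) = 2/49 in ≈ 0.041 in
Excess rainfall: 9.240 − 0.041 = 9.199 in; P > Ia so Q > 0
Runoff Q = (P−Ia)²/(P−Ia+S) = (9.199)²/(9.199+0.204) = 126990361/14110775 ≈ 9.000 in

Q = 126990361/14110775 in ≈ 9.000 in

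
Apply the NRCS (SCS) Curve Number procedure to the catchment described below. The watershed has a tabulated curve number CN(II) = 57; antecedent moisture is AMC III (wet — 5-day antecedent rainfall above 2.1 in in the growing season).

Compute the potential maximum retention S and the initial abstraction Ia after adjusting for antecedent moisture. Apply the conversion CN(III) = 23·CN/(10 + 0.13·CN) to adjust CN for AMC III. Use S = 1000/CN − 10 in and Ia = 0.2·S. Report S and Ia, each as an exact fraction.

S = 4300/1311 in ≈ 3.280 in; Ia = 860/1311 in ≈ 0.656 in

Wet (AMC III): CN(III) = 23·57/(10 + 0.13·57) = 1311/(1741/100) = 131100/1741 ≈ 75.302
Retention S: 1000/CN − 10 with CN=75.302 → S = 4300/1311 ≈ 3.280 in
Ia = 0.2·(4300/1311) = 860/1311 in ≈ 0.656 in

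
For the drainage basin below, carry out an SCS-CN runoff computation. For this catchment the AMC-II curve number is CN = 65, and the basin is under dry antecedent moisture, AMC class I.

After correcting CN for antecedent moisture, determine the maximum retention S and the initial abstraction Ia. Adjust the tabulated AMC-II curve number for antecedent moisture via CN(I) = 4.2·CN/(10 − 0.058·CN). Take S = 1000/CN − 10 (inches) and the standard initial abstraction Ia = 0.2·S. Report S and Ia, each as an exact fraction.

Dry (AMC I): CN(I) = 4.2·65/(10 − 0.058·65) = 273/(623/100) = 3900/89 ≈ 43.820
S = 1000/(3900/89) − 10 = 500/39 in ≈ 12.821 in
Ia = 0.2·(500/39) = 100/39 in ≈ 2.564 in

S = 500/39 in ≈ 12.821 in; Ia = 100/39 in ≈ 2.564 in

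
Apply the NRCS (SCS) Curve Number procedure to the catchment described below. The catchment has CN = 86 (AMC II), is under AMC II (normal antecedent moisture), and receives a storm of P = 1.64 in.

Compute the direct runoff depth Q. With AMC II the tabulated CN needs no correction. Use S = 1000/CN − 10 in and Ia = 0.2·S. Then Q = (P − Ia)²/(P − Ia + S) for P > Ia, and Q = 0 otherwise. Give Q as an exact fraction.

Average conditions: CN = 86 (no AMC adjustment).
Max retention: S = 1000/86 − 10 = 70/43 in (≈ 1.628 in)
Ia = 0.2·(70/43) = 14/43 in ≈ 0.326 in
P − Ia = 1.640 − 0.326 = 1413/1075 ≈ 1.314 in (> 0, runoff occurs)
Q: (1413/1075)² ÷ (3163/1075) = 1996569/3400225 in (≈ 0.587 in)

Q = 1996569/3400225 in ≈ 0.587 in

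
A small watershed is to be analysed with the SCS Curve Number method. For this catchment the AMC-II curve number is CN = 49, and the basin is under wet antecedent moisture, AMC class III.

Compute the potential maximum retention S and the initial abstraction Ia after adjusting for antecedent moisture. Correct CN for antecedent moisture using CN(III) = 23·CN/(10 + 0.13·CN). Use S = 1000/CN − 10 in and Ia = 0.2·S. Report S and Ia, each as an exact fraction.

Wet (AMC III): CN(III) = 23·49/(10 + 0.13·49) = 1127/(1637/100) = 112700/1637 ≈ 68.845
Retention S: 1000/CN − 10 with CN=68.845 → S = 5100/1127 ≈ 4.525 in
Ia = 0.2·(5100/1127) = 1020/1127 in ≈ 0.905 in

S = 5100/1127 in ≈ 4.525 in; Ia = 1020/1127 in ≈ 0.905 in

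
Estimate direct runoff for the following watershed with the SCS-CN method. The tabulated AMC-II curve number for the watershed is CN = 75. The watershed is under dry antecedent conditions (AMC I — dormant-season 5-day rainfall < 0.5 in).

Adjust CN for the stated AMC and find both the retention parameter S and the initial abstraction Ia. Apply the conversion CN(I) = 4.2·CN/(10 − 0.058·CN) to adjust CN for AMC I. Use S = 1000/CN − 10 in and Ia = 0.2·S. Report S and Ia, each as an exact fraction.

S = 500/63 in ≈ 7.937 in; Ia = 100/63 in ≈ 1.587 in

Adjust CN=75 to AMC I: 4.2·75/(10 − 0.058·75) → 315 ÷ (113/20) = 6300/113 ≈ 55.752
Retention S: 1000/CN − 10 with CN=55.752 → S = 500/63 ≈ 7.937 in
Ia = 0.2·(500/63) = 100/63 in ≈ 1.587 in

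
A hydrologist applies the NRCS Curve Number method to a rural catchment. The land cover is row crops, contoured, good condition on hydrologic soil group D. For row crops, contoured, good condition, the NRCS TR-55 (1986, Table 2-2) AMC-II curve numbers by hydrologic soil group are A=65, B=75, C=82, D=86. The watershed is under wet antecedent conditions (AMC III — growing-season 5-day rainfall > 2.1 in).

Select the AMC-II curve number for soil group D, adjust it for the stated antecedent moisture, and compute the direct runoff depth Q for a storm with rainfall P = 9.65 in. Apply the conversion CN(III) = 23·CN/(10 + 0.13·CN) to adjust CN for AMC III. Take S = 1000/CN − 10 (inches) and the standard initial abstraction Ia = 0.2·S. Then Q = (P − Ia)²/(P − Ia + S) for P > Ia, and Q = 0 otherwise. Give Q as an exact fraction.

NRCS table: row crops, contoured, good condition, soil group D → CN(II) = 86
CN(III) from CN(II)=86: (23·86)/(10 + 0.13·86) = 98900/1059 ≈ 93.390
S = 1000/(98900/1059) − 10 = 700/989 in ≈ 0.708 in
Ia = 0.2S: 0.2·0.708 = 0.142 in (exactly 140/989)
P − Ia = 9.650 − 0.142 = 188077/19780 ≈ 9.508 in (> 0, runoff occurs)
Q: (188077/19780)² ÷ (202077/19780) = 35372957929/3997083060 in (≈ 8.850 in)

Q = 35372957929/3997083060 in ≈ 8.850 in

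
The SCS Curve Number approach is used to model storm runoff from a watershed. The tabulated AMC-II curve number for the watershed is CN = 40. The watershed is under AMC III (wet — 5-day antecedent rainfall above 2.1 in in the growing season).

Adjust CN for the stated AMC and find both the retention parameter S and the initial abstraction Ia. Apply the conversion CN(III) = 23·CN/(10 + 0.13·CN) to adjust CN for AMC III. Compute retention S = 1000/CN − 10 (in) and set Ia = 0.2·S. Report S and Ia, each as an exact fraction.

Wet (AMC III): CN(III) = 23·40/(10 + 0.13·40) = 920/(76/5) = 1150/19 ≈ 60.526
Retention S: 1000/CN − 10 with CN=60.526 → S = 150/23 ≈ 6.522 in
Ia = 0.2·(150/23) = 30/23 in ≈ 1.304 in

S = 150/23 in ≈ 6.522 in; Ia = 30/23 in ≈ 1.304 in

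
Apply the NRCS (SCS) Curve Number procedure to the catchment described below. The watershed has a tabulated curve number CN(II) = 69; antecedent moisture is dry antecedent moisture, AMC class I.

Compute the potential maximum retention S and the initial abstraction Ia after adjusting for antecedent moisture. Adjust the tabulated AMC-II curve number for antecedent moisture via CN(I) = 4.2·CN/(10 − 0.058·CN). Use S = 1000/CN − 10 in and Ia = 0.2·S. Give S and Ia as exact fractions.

Dry (AMC I): CN(I) = 4.2·69/(10 − 0.058·69) = (1449/5)/(2999/500) = 144900/2999 ≈ 48.316
S = 1000/(144900/2999) − 10 = 15500/1449 in ≈ 10.697 in
Initial abstraction Ia = S/5 = (15500/1449)/5 = 3100/1449 ≈ 2.139 in

S = 15500/1449 in ≈ 10.697 in; Ia = 3100/1449 in ≈ 2.139 in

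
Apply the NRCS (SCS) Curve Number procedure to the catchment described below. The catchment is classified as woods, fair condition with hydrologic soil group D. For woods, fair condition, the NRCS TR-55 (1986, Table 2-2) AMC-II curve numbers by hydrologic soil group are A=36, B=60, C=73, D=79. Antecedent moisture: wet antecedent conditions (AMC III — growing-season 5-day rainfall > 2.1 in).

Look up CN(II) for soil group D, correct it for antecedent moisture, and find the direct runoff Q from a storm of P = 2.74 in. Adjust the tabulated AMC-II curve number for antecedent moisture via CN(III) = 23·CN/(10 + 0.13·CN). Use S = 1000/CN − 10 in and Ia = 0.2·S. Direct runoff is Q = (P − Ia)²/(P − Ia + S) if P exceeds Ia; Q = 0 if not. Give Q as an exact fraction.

Q = 51951629041/30246599650 in ≈ 1.718 in

NRCS table: woods, fair condition, soil group D → CN(II) = 79
Adjust CN=79 to AMC III: 23·79/(10 + 0.13·79) → 1817 ÷ (2027/100) = 181700/2027 ≈ 89.640
Retention S: 1000/CN − 10 with CN=89.640 → S = 2100/1817 ≈ 1.156 in
Initial abstraction Ia = S/5 = (2100/1817)/5 = 420/1817 ≈ 0.231 in
Excess rainfall: 2.740 − 0.231 = 2.509 in; P > Ia so Q > 0
Q = (227929/90850)²/((227929/90850) + 2100/1817) = (51951629041/8253722500)/(332929/90850) = 51951629041/30246599650 in ≈ 1.718 in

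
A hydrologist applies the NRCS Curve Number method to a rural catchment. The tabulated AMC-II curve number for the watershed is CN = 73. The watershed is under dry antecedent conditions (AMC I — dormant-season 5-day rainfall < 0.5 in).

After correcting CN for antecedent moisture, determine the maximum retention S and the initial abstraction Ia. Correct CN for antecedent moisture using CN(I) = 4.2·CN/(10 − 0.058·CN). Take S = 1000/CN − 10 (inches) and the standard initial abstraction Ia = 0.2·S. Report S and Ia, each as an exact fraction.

S = 4500/511 in ≈ 8.806 in; Ia = 900/511 in ≈ 1.761 in

Dry (AMC I): CN(I) = 4.2·73/(10 − 0.058·73) = (1533/5)/(2883/500) = 51100/961 ≈ 53.174
S = 1000/(51100/961) − 10 = 4500/511 in ≈ 8.806 in
Ia = 0.2·(4500/511) = 900/511 in ≈ 1.761 in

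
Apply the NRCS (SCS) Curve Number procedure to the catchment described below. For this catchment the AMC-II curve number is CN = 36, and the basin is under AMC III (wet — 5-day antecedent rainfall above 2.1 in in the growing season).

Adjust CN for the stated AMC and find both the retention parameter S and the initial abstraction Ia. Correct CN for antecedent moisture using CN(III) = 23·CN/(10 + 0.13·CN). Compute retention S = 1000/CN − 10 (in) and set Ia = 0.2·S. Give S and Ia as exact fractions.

CN(III) from CN(II)=36: (23·36)/(10 + 0.13·36) = 20700/367 ≈ 56.403
S = 1000/(20700/367) − 10 = 1600/207 in ≈ 7.729 in
Ia = 0.2S: 0.2·7.729 = 1.546 in (exactly 320/207)

S = 1600/207 in ≈ 7.729 in; Ia = 320/207 in ≈ 1.546 in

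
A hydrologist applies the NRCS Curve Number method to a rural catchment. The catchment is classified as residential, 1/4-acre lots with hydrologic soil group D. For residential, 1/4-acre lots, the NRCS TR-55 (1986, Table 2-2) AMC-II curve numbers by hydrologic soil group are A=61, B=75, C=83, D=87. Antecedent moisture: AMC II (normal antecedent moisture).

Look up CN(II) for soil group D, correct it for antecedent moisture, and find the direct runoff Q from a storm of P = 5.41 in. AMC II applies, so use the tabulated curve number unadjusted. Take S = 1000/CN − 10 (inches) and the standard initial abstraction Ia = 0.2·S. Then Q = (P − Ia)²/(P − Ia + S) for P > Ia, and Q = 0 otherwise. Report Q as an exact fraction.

NRCS table: residential, 1/4-acre lots, soil group D → CN(II) = 87
Average conditions: CN = 87 (no AMC adjustment).
Max retention: S = 1000/87 − 10 = 130/87 in (≈ 1.494 in)
Ia = 0.2·(130/87) = 26/87 in ≈ 0.299 in
Excess rainfall: 5.410 − 0.299 = 5.111 in; P > Ia so Q > 0
Q: (44467/8700)² ÷ (57467/8700) = 1977314089/499962900 in (≈ 3.955 in)

Q = 1977314089/499962900 in ≈ 3.955 in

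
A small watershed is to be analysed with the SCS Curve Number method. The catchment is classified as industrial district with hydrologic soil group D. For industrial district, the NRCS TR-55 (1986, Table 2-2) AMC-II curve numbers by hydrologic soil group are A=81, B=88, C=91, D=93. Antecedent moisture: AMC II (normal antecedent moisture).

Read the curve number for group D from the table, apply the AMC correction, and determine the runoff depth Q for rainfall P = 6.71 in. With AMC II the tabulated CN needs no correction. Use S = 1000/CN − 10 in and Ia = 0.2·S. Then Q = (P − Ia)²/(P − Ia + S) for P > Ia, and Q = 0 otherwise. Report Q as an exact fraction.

Q = 3721366009/632427900 in ≈ 5.884 in

NRCS table: industrial district, soil group D → CN(II) = 93
Average conditions: CN = 93 (no AMC adjustment).
Retention S: 1000/CN − 10 with CN=93.000 → S = 70/93 ≈ 0.753 in
Ia = 0.2·(70/93) = 14/93 in ≈ 0.151 in
Since P=6.710 > Ia=0.151: effective rainfall P−Ia = 61003/9300 in
Q: (61003/9300)² ÷ (68003/9300) = 3721366009/632427900 in (≈ 5.884 in)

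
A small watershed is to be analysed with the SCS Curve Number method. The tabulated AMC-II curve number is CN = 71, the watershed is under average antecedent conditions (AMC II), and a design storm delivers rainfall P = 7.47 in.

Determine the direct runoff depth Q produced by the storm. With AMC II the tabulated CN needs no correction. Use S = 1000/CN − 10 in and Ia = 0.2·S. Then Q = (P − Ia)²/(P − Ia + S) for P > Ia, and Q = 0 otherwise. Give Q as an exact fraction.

Q = 2231334169/541282700 in ≈ 4.122 in

CN(II) = 71; AMC II needs no correction.
Retention S: 1000/CN − 10 with CN=71.000 → S = 290/71 ≈ 4.085 in
Ia = 0.2S: 0.2·4.085 = 0.817 in (exactly 58/71)
P − Ia = 7.470 − 0.817 = 47237/7100 ≈ 6.653 in (> 0, runoff occurs)
Runoff Q = (P−Ia)²/(P−Ia+S) = (6.653)²/(6.653+4.085) = 2231334169/541282700 ≈ 4.122 in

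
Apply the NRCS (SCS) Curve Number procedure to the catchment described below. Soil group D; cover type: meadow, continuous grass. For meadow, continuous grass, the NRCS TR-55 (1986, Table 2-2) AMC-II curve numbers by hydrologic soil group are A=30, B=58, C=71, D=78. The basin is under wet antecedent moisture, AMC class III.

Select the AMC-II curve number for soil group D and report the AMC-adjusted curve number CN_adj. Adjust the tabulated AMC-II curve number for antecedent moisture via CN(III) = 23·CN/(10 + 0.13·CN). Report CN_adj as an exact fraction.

CN_adj = 89700/1007 ≈ 89.076

NRCS table: meadow, continuous grass, soil group D → CN(II) = 78
Adjust CN=78 to AMC III: 23·78/(10 + 0.13·78) → 1794 ÷ (1007/50) = 89700/1007 ≈ 89.076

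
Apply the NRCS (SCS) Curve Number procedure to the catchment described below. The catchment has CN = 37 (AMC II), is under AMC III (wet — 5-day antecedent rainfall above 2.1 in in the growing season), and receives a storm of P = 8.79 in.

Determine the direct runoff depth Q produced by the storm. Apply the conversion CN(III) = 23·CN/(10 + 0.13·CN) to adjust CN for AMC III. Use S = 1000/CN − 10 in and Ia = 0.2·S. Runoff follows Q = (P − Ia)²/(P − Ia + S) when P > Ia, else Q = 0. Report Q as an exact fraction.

Q = 128973358947/35515889300 in ≈ 3.631 in

Adjust CN=37 to AMC III: 23·37/(10 + 0.13·37) → 851 ÷ (1481/100) = 85100/1481 ≈ 57.461
Retention S: 1000/CN − 10 with CN=57.461 → S = 6300/851 ≈ 7.403 in
Initial abstraction Ia = S/5 = (6300/851)/5 = 1260/851 ≈ 1.481 in
Excess rainfall: 8.790 − 1.481 = 7.309 in; P > Ia so Q > 0
Q: (622029/85100)² ÷ (1252029/85100) = 128973358947/35515889300 in (≈ 3.631 in)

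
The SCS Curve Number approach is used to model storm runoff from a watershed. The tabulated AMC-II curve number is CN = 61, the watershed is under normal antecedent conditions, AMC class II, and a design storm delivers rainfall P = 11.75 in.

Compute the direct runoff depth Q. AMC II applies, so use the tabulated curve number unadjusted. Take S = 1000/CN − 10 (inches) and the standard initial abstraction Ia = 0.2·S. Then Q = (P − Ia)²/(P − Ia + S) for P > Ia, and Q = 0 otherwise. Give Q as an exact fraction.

Q = 1305605/200812 in ≈ 6.502 in

CN(II) = 61; AMC II needs no correction.
Retention S: 1000/CN − 10 with CN=61.000 → S = 390/61 ≈ 6.393 in
Ia = 0.2S: 0.2·6.393 = 1.279 in (exactly 78/61)
P − Ia = 11.750 − 1.279 = 2555/244 ≈ 10.471 in (> 0, runoff occurs)
Runoff Q = (P−Ia)²/(P−Ia+S) = (10.471)²/(10.471+6.393) = 1305605/200812 ≈ 6.502 in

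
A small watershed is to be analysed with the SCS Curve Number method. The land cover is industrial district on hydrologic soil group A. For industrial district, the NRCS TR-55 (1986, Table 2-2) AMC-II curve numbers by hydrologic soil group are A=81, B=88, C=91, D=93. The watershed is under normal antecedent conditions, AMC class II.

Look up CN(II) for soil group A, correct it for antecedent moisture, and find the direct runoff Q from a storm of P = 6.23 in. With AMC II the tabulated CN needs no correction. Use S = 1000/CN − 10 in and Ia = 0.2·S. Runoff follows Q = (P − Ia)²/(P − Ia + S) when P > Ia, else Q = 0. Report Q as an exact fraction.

Q = 2177435569/531870300 in ≈ 4.094 in

NRCS table: industrial district, soil group A → CN(II) = 81
AMC II — tabulated CN = 81 applies directly.
Retention S: 1000/CN − 10 with CN=81.000 → S = 190/81 ≈ 2.346 in
Ia = 0.2·(190/81) = 38/81 in ≈ 0.469 in
Since P=6.230 > Ia=0.469: effective rainfall P−Ia = 46663/8100 in
Q = (46663/8100)²/((46663/8100) + 190/81) = (2177435569/65610000)/(65663/8100) = 2177435569/531870300 in ≈ 4.094 in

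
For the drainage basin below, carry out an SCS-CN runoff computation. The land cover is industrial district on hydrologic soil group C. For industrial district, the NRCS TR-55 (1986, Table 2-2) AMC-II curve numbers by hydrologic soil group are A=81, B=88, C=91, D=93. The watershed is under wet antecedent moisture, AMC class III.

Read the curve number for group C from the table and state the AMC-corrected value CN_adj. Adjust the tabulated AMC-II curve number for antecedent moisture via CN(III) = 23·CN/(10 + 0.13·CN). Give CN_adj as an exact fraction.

NRCS table: industrial district, soil group C → CN(II) = 91
CN(III) from CN(II)=91: (23·91)/(10 + 0.13·91) = 209300/2183 ≈ 95.877

CN_adj = 209300/2183 ≈ 95.877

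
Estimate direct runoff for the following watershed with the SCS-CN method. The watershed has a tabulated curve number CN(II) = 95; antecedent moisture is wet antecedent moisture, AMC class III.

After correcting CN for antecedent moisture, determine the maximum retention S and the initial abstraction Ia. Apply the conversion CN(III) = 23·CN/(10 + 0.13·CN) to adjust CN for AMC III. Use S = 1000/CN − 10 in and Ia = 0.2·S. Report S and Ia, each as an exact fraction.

S = 100/437 in ≈ 0.229 in; Ia = 20/437 in ≈ 0.046 in

CN(III) from CN(II)=95: (23·95)/(10 + 0.13·95) = 43700/447 ≈ 97.763
Max retention: S = 1000/(43700/447) − 10 = 100/437 in (≈ 0.229 in)
Initial abstraction Ia = S/5 = (100/437)/5 = 20/437 ≈ 0.046 in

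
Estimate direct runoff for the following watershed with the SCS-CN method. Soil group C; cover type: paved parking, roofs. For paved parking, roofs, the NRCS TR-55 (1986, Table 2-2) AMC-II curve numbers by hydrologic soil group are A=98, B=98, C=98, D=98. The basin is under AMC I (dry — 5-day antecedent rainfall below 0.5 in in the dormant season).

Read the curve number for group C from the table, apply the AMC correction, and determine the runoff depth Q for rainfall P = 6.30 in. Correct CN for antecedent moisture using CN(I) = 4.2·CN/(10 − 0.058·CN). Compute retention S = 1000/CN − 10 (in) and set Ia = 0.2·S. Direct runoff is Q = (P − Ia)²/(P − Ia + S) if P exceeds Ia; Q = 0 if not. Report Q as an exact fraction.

Q = 4073885929/708229830 in ≈ 5.752 in

NRCS table: paved parking, roofs, soil group C → CN(II) = 98
Adjust CN=98 to AMC I: 4.2·98/(10 − 0.058·98) → (2058/5) ÷ (1079/250) = 102900/1079 ≈ 95.366
Max retention: S = 1000/(102900/1079) − 10 = 500/1029 in (≈ 0.486 in)
Ia = 0.2S: 0.2·0.486 = 0.097 in (exactly 100/1029)
P − Ia = 6.300 − 0.097 = 63827/10290 ≈ 6.203 in (> 0, runoff occurs)
Q: (63827/10290)² ÷ (68827/10290) = 4073885929/708229830 in (≈ 5.752 in)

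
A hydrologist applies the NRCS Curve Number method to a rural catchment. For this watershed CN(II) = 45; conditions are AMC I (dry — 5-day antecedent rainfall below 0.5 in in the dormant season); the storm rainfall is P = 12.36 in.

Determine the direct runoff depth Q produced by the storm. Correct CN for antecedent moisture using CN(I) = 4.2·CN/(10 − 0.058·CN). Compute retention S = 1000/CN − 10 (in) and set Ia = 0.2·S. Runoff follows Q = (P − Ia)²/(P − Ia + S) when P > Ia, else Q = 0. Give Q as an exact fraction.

Q = 954871801/795694725 in ≈ 1.200 in

Dry (AMC I): CN(I) = 4.2·45/(10 − 0.058·45) = 189/(739/100) = 18900/739 ≈ 25.575
Max retention: S = 1000/(18900/739) − 10 = 5500/189 in (≈ 29.101 in)
Ia = 0.2·(5500/189) = 1100/189 in ≈ 5.820 in
Excess rainfall: 12.360 − 5.820 = 6.540 in; P > Ia so Q > 0
Q = (30901/4725)²/((30901/4725) + 5500/189) = (954871801/22325625)/(168401/4725) = 954871801/795694725 in ≈ 1.200 in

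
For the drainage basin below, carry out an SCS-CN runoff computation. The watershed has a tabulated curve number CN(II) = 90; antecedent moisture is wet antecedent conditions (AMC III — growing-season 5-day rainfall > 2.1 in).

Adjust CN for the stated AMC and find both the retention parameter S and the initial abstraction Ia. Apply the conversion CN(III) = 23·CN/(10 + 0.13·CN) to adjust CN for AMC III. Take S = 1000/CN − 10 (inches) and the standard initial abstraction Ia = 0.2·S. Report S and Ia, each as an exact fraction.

CN(III) from CN(II)=90: (23·90)/(10 + 0.13·90) = 20700/217 ≈ 95.392
S = 1000/(20700/217) − 10 = 100/207 in ≈ 0.483 in
Initial abstraction Ia = S/5 = (100/207)/5 = 20/207 ≈ 0.097 in

S = 100/207 in ≈ 0.483 in; Ia = 20/207 in ≈ 0.097 in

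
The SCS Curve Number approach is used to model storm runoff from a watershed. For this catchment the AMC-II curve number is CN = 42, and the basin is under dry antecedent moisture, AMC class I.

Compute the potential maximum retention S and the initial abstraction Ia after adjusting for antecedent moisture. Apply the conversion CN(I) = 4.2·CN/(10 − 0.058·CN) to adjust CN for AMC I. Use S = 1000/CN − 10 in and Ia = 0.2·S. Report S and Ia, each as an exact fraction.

CN(I) from CN(II)=42: (4.2·42)/(10 − 0.058·42) = 44100/1891 ≈ 23.321
S = 1000/(44100/1891) − 10 = 14500/441 in ≈ 32.880 in
Ia = 0.2·(14500/441) = 2900/441 in ≈ 6.576 in

S = 14500/441 in ≈ 32.880 in; Ia = 2900/441 in ≈ 6.576 in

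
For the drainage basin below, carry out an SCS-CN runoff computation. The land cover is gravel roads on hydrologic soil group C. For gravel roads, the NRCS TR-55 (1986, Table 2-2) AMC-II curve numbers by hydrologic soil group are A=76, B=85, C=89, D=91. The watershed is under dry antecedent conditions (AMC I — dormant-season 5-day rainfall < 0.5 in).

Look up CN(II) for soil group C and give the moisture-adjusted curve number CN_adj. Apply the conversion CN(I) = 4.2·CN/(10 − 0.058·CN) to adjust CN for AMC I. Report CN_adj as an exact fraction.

CN_adj = 186900/2419 ≈ 77.263

NRCS table: gravel roads, soil group C → CN(II) = 89
Adjust CN=89 to AMC I: 4.2·89/(10 − 0.058·89) → (1869/5) ÷ (2419/500) = 186900/2419 ≈ 77.263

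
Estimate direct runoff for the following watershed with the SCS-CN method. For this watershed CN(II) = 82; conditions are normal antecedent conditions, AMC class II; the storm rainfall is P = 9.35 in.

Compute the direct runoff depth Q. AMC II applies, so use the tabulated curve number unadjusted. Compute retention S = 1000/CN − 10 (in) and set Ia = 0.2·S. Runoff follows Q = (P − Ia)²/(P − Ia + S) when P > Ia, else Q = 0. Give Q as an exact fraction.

Q = 53392249/7467740 in ≈ 7.150 in

Average conditions: CN = 82 (no AMC adjustment).
Retention S: 1000/CN − 10 with CN=82.000 → S = 90/41 ≈ 2.195 in
Initial abstraction Ia = S/5 = (90/41)/5 = 18/41 ≈ 0.439 in
Since P=9.350 > Ia=0.439: effective rainfall P−Ia = 7307/820 in
Runoff Q = (P−Ia)²/(P−Ia+S) = (8.911)²/(8.911+2.195) = 53392249/7467740 ≈ 7.150 in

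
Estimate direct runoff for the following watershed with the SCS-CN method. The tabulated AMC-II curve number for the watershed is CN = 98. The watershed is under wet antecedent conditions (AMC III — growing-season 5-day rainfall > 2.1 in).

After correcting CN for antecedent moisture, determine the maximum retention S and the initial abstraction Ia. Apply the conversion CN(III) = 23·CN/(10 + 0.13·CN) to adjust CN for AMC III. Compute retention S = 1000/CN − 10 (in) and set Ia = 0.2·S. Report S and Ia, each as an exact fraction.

S = 100/1127 in ≈ 0.089 in; Ia = 20/1127 in ≈ 0.018 in

CN(III) from CN(II)=98: (23·98)/(10 + 0.13·98) = 112700/1137 ≈ 99.120
Max retention: S = 1000/(112700/1137) − 10 = 100/1127 in (≈ 0.089 in)
Ia = 0.2S: 0.2·0.089 = 0.018 in (exactly 20/1127)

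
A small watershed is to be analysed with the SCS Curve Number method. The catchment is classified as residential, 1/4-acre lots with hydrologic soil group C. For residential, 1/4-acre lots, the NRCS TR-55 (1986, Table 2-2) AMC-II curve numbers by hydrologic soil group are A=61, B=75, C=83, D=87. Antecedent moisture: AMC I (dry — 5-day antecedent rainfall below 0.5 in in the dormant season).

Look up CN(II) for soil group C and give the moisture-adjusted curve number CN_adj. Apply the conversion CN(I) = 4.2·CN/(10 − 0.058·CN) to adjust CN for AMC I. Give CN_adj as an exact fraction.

NRCS table: residential, 1/4-acre lots, soil group C → CN(II) = 83
Adjust CN=83 to AMC I: 4.2·83/(10 − 0.058·83) → (1743/5) ÷ (2593/500) = 174300/2593 ≈ 67.219

CN_adj = 174300/2593 ≈ 67.219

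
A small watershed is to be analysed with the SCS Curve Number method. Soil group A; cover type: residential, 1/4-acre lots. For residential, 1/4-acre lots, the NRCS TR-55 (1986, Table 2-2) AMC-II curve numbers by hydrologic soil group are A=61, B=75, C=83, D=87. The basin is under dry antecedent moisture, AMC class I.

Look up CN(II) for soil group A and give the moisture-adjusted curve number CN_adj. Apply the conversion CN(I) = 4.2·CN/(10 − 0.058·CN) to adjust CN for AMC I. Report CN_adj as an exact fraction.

NRCS table: residential, 1/4-acre lots, soil group A → CN(II) = 61
Adjust CN=61 to AMC I: 4.2·61/(10 − 0.058·61) → (1281/5) ÷ (3231/500) = 42700/1077 ≈ 39.647

CN_adj = 42700/1077 ≈ 39.647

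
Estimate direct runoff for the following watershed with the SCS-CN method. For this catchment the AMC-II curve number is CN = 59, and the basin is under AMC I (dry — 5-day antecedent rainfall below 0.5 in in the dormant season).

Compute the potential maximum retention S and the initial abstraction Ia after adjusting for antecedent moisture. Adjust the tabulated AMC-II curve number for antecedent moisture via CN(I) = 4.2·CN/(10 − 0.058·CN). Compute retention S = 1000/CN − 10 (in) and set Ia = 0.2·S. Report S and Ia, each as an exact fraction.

Dry (AMC I): CN(I) = 4.2·59/(10 − 0.058·59) = (1239/5)/(3289/500) = 123900/3289 ≈ 37.671
Retention S: 1000/CN − 10 with CN=37.671 → S = 20500/1239 ≈ 16.546 in
Initial abstraction Ia = S/5 = (20500/1239)/5 = 4100/1239 ≈ 3.309 in

S = 20500/1239 in ≈ 16.546 in; Ia = 4100/1239 in ≈ 3.309 in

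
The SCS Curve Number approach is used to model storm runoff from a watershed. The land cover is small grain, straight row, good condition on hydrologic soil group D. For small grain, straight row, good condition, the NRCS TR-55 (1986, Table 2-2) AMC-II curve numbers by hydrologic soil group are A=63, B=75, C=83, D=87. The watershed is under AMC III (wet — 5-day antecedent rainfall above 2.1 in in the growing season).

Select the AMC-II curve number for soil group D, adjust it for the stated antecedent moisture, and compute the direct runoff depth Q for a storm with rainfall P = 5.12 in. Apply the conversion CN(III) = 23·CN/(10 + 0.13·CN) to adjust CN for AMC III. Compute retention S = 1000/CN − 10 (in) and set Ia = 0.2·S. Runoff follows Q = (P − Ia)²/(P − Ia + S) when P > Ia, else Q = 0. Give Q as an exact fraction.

NRCS table: small grain, straight row, good condition, soil group D → CN(II) = 87
Wet (AMC III): CN(III) = 23·87/(10 + 0.13·87) = 2001/(2131/100) = 200100/2131 ≈ 93.900
Retention S: 1000/CN − 10 with CN=93.900 → S = 1300/2001 ≈ 0.650 in
Initial abstraction Ia = S/5 = (1300/2001)/5 = 260/2001 ≈ 0.130 in
P − Ia = 5.120 − 0.130 = 249628/50025 ≈ 4.990 in (> 0, runoff occurs)
Runoff Q = (P−Ia)²/(P−Ia+S) = (4.990)²/(4.990+0.650) = 3894633649/882090825 ≈ 4.415 in

Q = 3894633649/882090825 in ≈ 4.415 in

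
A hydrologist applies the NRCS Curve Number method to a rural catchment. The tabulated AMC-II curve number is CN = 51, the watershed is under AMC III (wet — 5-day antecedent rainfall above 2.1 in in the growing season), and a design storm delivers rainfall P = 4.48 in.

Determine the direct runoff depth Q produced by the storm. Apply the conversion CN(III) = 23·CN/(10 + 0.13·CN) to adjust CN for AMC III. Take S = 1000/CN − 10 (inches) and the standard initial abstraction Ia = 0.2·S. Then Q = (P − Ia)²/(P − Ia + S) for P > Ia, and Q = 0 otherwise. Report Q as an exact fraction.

Q = 101986423/60057600 in ≈ 1.698 in

Wet (AMC III): CN(III) = 23·51/(10 + 0.13·51) = 1173/(1663/100) = 117300/1663 ≈ 70.535
Retention S: 1000/CN − 10 with CN=70.535 → S = 4900/1173 ≈ 4.177 in
Ia = 0.2S: 0.2·4.177 = 0.835 in (exactly 980/1173)
P − Ia = 4.480 − 0.835 = 106876/29325 ≈ 3.645 in (> 0, runoff occurs)
Runoff Q = (P−Ia)²/(P−Ia+S) = (3.645)²/(3.645+4.177) = 101986423/60057600 ≈ 1.698 in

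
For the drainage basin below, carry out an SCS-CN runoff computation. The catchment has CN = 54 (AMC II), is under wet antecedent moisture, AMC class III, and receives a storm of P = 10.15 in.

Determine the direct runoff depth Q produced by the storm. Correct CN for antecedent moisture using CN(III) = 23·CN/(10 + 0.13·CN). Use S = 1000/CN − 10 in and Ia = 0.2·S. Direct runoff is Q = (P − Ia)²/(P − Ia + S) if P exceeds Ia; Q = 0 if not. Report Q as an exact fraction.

Q = 25816561/3823740 in ≈ 6.752 in

CN(III) from CN(II)=54: (23·54)/(10 + 0.13·54) = 2700/37 ≈ 72.973
Retention S: 1000/CN − 10 with CN=72.973 → S = 100/27 ≈ 3.704 in
Ia = 0.2·(100/27) = 20/27 in ≈ 0.741 in
Since P=10.150 > Ia=0.741: effective rainfall P−Ia = 5081/540 in
Q: (5081/540)² ÷ (7081/540) = 25816561/3823740 in (≈ 6.752 in)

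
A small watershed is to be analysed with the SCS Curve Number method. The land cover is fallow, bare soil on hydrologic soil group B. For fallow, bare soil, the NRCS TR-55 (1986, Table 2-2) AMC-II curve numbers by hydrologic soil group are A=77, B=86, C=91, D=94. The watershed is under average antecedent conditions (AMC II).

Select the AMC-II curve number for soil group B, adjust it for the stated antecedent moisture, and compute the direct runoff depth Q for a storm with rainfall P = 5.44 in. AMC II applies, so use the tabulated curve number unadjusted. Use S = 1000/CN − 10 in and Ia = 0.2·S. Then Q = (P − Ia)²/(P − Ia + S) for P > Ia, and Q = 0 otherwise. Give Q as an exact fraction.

Q = 7557001/1947900 in ≈ 3.880 in

NRCS table: fallow, bare soil, soil group B → CN(II) = 86
CN(II) = 86; AMC II needs no correction.
Max retention: S = 1000/86 − 10 = 70/43 in (≈ 1.628 in)
Ia = 0.2S: 0.2·1.628 = 0.326 in (exactly 14/43)
Excess rainfall: 5.440 − 0.326 = 5.114 in; P > Ia so Q > 0
Runoff Q = (P−Ia)²/(P−Ia+S) = (5.114)²/(5.114+1.628) = 7557001/1947900 ≈ 3.880 in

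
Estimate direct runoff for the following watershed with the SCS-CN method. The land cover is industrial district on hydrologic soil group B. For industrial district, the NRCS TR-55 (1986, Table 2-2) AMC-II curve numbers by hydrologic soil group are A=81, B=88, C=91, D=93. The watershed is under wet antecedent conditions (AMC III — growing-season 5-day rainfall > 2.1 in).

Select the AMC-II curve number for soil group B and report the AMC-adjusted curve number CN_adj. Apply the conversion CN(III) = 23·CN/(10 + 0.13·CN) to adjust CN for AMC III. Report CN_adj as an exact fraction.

CN_adj = 6325/67 ≈ 94.403

NRCS table: industrial district, soil group B → CN(II) = 88
Adjust CN=88 to AMC III: 23·88/(10 + 0.13·88) → 2024 ÷ (536/25) = 6325/67 ≈ 94.403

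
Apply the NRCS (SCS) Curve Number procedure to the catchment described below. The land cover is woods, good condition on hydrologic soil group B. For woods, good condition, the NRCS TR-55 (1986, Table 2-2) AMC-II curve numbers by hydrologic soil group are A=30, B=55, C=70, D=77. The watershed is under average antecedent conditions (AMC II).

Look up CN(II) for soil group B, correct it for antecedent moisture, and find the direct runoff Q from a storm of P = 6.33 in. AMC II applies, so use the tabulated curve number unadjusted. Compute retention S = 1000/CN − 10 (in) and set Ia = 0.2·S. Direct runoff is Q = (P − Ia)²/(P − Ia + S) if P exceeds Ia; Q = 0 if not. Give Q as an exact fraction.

Q = 8885523/5193100 in ≈ 1.711 in

NRCS table: woods, good condition, soil group B → CN(II) = 55
CN(II) = 55; AMC II needs no correction.
Max retention: S = 1000/55 − 10 = 90/11 in (≈ 8.182 in)
Ia = 0.2S: 0.2·8.182 = 1.636 in (exactly 18/11)
Excess rainfall: 6.330 − 1.636 = 4.694 in; P > Ia so Q > 0
Q = (5163/1100)²/((5163/1100) + 90/11) = (26656569/1210000)/(14163/1100) = 8885523/5193100 in ≈ 1.711 in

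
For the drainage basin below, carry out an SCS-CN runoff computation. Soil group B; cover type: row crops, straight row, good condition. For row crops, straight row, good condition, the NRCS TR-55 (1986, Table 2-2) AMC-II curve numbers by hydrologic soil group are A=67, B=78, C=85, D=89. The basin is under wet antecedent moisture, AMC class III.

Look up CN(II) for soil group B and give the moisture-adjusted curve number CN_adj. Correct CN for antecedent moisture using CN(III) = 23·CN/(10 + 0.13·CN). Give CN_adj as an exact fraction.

CN_adj = 89700/1007 ≈ 89.076

NRCS table: row crops, straight row, good condition, soil group B → CN(II) = 78
CN(III) from CN(II)=78: (23·78)/(10 + 0.13·78) = 89700/1007 ≈ 89.076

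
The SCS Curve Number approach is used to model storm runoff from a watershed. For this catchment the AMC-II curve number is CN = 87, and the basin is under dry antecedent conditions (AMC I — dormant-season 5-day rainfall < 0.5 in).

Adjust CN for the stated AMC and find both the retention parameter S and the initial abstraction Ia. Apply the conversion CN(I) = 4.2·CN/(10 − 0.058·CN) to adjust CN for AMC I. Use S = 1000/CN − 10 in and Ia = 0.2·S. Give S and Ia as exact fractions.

Dry (AMC I): CN(I) = 4.2·87/(10 − 0.058·87) = (1827/5)/(2477/500) = 182700/2477 ≈ 73.759
Max retention: S = 1000/(182700/2477) − 10 = 6500/1827 in (≈ 3.558 in)
Ia = 0.2·(6500/1827) = 1300/1827 in ≈ 0.712 in

S = 6500/1827 in ≈ 3.558 in; Ia = 1300/1827 in ≈ 0.712 in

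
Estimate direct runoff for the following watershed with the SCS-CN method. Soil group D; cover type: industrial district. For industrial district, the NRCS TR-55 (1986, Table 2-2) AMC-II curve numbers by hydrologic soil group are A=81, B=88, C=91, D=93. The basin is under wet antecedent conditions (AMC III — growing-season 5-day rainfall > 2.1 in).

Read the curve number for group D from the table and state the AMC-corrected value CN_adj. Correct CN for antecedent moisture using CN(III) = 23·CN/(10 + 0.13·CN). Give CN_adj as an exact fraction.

CN_adj = 213900/2209 ≈ 96.831

NRCS table: industrial district, soil group D → CN(II) = 93
Adjust CN=93 to AMC III: 23·93/(10 + 0.13·93) → 2139 ÷ (2209/100) = 213900/2209 ≈ 96.831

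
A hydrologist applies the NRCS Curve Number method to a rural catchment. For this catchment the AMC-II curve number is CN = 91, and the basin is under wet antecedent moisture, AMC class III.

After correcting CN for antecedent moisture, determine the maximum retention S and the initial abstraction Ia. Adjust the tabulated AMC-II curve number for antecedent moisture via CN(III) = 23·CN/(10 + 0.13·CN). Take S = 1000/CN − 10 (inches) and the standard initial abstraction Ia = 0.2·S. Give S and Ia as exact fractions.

CN(III) from CN(II)=91: (23·91)/(10 + 0.13·91) = 209300/2183 ≈ 95.877
Retention S: 1000/CN − 10 with CN=95.877 → S = 900/2093 ≈ 0.430 in
Initial abstraction Ia = S/5 = (900/2093)/5 = 180/2093 ≈ 0.086 in

S = 900/2093 in ≈ 0.430 in; Ia = 180/2093 in ≈ 0.086 in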